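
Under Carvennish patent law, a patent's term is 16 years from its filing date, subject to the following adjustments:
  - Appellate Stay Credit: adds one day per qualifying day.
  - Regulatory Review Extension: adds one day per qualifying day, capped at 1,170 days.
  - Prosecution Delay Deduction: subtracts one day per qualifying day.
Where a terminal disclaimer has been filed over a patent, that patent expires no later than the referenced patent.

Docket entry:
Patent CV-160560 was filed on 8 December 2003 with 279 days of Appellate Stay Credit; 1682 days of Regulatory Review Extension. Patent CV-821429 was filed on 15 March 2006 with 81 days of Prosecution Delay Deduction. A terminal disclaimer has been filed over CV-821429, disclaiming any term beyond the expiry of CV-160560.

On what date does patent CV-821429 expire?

Natural term of CV-821429:
  Base: filing + 16 years → 15 March 2022.
  Prosecution Delay Deduction: −81 days → 24 December 2021.
Expiry of referenced patent CV-160560:
  Base: filing + 16 years → 8 December 2019.
  Appellate Stay Credit: +279 days → 12 September 2020.
  Regulatory Review Extension: 1682 days claimed exceeds the 1170-day cap, so +1170 days → 26 November 2023.
Terminal disclaimer: CV-821429 expires on the earlier of 24 December 2021 and 26 November 2023.

December 24, 2021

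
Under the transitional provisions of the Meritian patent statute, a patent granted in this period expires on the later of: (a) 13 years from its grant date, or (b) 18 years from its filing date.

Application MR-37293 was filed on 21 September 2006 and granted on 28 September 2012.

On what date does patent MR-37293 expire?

September 28, 2025

(a) grant + 13 years → 28 September 2025.
(b) filing + 18 years → 21 September 2024.
Later of the two: 28 September 2025.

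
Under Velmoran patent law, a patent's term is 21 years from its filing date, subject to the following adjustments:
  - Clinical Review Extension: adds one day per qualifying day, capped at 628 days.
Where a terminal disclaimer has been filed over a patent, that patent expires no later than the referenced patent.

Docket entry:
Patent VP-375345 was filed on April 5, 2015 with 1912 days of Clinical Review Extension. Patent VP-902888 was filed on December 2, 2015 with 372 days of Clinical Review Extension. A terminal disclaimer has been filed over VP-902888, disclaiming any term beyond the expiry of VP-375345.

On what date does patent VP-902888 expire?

Natural term of VP-902888:
  Base: filing + 21 years → 2 December 2036.
  Clinical Review Extension: 372 days (within the 628-day cap) → +372 days → 9 December 2037.
Expiry of referenced patent VP-375345:
  Base: filing + 21 years → 5 April 2036.
  Clinical Review Extension: 1912 days claimed exceeds the 628-day cap, so +628 days → 24 December 2037.
Terminal disclaimer: VP-902888 expires on the earlier of 9 December 2037 and 24 December 2037.

2037-12-09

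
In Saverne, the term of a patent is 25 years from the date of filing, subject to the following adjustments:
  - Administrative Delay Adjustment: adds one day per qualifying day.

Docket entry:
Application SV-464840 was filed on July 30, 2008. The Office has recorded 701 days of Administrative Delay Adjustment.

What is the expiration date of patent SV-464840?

July 1, 2035

Base term: filing date + 25 years → 30 July 2033.
Administrative Delay Adjustment: +701 days → 1 July 2035.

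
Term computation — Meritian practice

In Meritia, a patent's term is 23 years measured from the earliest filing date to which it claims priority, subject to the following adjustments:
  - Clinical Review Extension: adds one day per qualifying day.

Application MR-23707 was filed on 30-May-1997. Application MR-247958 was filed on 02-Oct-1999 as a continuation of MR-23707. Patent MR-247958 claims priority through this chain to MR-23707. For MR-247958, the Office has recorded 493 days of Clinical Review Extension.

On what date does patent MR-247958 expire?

Earliest priority filing: 30 May 1997.
Base term: 30 May 1997 + 23 years → 30 May 2020.
Clinical Review Extension: +493 days → 5 October 2021.

2021-10-05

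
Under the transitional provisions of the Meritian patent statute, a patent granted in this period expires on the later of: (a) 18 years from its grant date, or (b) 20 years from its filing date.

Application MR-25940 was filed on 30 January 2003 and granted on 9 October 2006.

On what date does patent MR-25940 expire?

2024-10-09

(a) grant + 18 years → 9 October 2024.
(b) filing + 20 years → 30 January 2023.
Later of the two: 9 October 2024.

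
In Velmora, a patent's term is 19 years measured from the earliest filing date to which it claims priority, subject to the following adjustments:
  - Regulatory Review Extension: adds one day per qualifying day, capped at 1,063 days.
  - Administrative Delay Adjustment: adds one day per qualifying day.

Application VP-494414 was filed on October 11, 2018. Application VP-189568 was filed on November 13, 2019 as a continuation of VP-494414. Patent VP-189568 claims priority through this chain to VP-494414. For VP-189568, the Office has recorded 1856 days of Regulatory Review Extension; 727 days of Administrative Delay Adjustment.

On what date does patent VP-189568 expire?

Earliest priority filing: 11 October 2018.
Base term: 11 October 2018 + 19 years → 11 October 2037.
Regulatory Review Extension: 1856 days claimed exceeds the 1063-day cap, so +1063 days → 8 September 2040.
Administrative Delay Adjustment: +727 days → 5 September 2042.

2042-09-05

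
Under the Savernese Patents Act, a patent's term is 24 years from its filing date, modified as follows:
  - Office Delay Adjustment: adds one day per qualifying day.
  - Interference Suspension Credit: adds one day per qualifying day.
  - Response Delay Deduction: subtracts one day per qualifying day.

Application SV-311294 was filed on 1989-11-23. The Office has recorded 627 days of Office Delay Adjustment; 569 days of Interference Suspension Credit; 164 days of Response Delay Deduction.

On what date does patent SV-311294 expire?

Base term: filing date + 24 years → 23 November 2013.
Office Delay Adjustment: +627 days → 12 August 2015.
Interference Suspension Credit: +569 days → 3 March 2017.
Response Delay Deduction: −164 days → 20 September 2016.

2016-09-20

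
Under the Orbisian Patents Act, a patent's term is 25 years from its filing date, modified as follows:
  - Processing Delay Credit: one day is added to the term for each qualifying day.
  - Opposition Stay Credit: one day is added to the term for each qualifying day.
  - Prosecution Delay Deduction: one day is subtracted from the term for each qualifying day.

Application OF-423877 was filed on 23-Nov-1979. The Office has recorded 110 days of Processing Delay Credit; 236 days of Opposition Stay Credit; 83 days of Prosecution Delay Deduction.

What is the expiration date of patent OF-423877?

2005-08-13

Base term: filing date + 25 years → 23 November 2004.
Processing Delay Credit: +110 days → 13 March 2005.
Opposition Stay Credit: +236 days → 4 November 2005.
Prosecution Delay Deduction: −83 days → 13 August 2005.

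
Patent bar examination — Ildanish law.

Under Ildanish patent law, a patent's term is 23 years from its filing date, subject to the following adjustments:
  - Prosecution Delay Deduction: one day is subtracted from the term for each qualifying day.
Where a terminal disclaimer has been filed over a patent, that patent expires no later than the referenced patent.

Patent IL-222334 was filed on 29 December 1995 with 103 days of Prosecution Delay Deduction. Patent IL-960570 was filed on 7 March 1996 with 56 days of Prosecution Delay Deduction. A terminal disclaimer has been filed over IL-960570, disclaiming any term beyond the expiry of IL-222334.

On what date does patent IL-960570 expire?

September 17, 2018

Natural term of IL-960570:
  Base: filing + 23 years → 7 March 2019.
  Prosecution Delay Deduction: −56 days → 10 January 2019.
Expiry of referenced patent IL-222334:
  Base: filing + 23 years → 29 December 2018.
  Prosecution Delay Deduction: −103 days → 17 September 2018.
Terminal disclaimer: IL-960570 expires on the earlier of 10 January 2019 and 17 September 2018.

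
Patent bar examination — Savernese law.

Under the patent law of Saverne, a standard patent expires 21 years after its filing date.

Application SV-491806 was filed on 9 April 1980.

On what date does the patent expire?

Filing date + 21 years → 9 April 2001.

April 9, 2001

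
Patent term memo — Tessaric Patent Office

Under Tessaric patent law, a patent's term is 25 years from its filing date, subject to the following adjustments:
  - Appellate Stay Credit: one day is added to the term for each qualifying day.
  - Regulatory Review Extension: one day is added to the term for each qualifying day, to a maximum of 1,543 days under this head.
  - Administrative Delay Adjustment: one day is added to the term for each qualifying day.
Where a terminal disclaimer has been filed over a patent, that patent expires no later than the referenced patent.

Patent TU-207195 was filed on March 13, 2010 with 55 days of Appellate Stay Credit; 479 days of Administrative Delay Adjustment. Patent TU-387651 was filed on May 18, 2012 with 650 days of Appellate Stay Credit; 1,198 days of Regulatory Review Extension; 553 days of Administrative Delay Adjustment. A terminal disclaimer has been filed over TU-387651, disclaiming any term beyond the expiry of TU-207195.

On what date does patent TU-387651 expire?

Natural term of TU-387651:
  Base: filing + 25 years → 18 May 2037.
  Appellate Stay Credit: +650 days → 27 February 2039.
  Regulatory Review Extension: 1198 days (within the 1543-day cap) → +1198 days → 9 June 2042.
  Administrative Delay Adjustment: +553 days → 14 December 2043.
Expiry of referenced patent TU-207195:
  Base: filing + 25 years → 13 March 2035.
  Appellate Stay Credit: +55 days → 7 May 2035.
  Administrative Delay Adjustment: +479 days → 28 August 2036.
Terminal disclaimer: TU-387651 expires on the earlier of 14 December 2043 and 28 August 2036.

2036-08-28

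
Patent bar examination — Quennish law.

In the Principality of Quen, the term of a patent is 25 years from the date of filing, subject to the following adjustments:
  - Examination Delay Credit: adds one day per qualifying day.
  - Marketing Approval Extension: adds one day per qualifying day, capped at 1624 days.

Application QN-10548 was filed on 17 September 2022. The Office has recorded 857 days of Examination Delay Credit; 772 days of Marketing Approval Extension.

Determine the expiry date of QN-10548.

2052-03-03

Base term: filing date + 25 years → 17 September 2047.
Examination Delay Credit: +857 days → 21 January 2050.
Marketing Approval Extension: 772 days (within the 1624-day cap) → +772 days → 3 March 2052.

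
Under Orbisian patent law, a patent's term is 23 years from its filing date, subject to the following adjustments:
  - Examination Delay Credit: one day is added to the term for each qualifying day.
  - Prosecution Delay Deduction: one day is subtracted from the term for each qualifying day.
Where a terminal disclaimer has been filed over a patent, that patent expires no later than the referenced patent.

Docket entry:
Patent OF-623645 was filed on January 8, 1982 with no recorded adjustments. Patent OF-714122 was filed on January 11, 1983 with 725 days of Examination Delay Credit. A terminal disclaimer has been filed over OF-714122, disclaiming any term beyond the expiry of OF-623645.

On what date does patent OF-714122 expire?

Natural term of OF-714122:
  Base: filing + 23 years → 11 January 2006.
  Examination Delay Credit: +725 days → 6 January 2008.
Expiry of referenced patent OF-623645:
  Base: filing + 23 years → 8 January 2005.
Terminal disclaimer: OF-714122 expires on the earlier of 6 January 2008 and 8 January 2005.

2005-01-08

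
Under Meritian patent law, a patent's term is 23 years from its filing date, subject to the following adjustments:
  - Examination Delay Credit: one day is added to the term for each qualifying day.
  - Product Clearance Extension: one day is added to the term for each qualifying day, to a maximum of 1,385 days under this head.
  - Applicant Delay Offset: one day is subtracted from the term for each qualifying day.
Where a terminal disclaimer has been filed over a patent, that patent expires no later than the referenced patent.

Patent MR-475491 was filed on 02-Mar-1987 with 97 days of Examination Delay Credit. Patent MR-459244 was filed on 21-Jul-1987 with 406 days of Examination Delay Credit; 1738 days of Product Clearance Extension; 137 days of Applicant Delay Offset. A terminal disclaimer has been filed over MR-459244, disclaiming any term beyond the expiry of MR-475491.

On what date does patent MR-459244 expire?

Natural term of MR-459244:
  Base: filing + 23 years → 21 July 2010.
  Examination Delay Credit: +406 days → 31 August 2011.
  Product Clearance Extension: 1738 days claimed exceeds the 1385-day cap, so +1385 days → 16 June 2015.
  Applicant Delay Offset: −137 days → 30 January 2015.
Expiry of referenced patent MR-475491:
  Base: filing + 23 years → 2 March 2010.
  Examination Delay Credit: +97 days → 7 June 2010.
Terminal disclaimer: MR-459244 expires on the earlier of 30 January 2015 and 7 June 2010.

2010-06-07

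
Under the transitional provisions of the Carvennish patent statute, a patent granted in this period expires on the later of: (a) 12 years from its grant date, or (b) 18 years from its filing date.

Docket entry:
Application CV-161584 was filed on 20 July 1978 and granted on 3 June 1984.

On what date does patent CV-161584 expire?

July 20, 1996

(a) grant + 12 years → 3 June 1996.
(b) filing + 18 years → 20 July 1996.
Later of the two: 20 July 1996.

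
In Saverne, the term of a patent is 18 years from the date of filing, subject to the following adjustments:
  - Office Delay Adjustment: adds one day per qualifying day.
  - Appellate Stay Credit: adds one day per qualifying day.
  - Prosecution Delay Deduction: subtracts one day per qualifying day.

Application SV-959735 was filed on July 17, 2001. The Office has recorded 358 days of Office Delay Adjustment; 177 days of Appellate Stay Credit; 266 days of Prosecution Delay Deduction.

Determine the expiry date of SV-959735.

April 11, 2020

Base term: filing date + 18 years → 17 July 2019.
Office Delay Adjustment: +358 days → 9 July 2020.
Appellate Stay Credit: +177 days → 2 January 2021.
Prosecution Delay Deduction: −266 days → 11 April 2020.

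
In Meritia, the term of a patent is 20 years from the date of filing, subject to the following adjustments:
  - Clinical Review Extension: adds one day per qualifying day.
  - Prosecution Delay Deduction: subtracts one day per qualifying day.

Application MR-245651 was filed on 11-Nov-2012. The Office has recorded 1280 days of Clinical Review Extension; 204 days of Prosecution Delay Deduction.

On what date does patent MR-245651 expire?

Base term: filing date + 20 years → 11 November 2032.
Clinical Review Extension: +1280 days → 14 May 2036.
Prosecution Delay Deduction: −204 days → 23 October 2035.

October 23, 2035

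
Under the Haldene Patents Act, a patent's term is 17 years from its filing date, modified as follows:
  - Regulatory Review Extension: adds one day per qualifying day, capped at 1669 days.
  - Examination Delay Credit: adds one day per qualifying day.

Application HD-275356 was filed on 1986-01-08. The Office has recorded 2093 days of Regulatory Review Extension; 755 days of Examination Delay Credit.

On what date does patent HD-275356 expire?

Base term: filing date + 17 years → 8 January 2003.
Regulatory Review Extension: 2093 days claimed exceeds the 1669-day cap, so +1669 days → 4 August 2007.
Examination Delay Credit: +755 days → 28 August 2009.

2009-08-28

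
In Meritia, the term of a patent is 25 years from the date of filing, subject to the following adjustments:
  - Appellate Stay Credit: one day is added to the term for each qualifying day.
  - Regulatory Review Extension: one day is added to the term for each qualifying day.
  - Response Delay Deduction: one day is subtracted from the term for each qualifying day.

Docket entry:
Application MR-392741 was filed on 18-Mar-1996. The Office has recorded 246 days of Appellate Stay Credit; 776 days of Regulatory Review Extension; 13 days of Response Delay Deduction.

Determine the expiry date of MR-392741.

2023-12-22

Base term: filing date + 25 years → 18 March 2021.
Appellate Stay Credit: +246 days → 19 November 2021.
Regulatory Review Extension: +776 days → 4 January 2024.
Response Delay Deduction: −13 days → 22 December 2023.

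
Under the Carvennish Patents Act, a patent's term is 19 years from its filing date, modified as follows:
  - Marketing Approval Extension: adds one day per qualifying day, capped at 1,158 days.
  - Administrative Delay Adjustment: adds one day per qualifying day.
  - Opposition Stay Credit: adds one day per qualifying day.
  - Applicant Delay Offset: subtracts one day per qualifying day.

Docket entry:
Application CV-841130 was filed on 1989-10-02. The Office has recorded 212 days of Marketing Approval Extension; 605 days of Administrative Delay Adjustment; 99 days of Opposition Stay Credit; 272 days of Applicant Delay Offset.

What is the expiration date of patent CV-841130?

Base term: filing date + 19 years → 2 October 2008.
Marketing Approval Extension: 212 days (within the 1158-day cap) → +212 days → 2 May 2009.
Administrative Delay Adjustment: +605 days → 28 December 2010.
Opposition Stay Credit: +99 days → 6 April 2011.
Applicant Delay Offset: −272 days → 8 July 2010.

2010-07-08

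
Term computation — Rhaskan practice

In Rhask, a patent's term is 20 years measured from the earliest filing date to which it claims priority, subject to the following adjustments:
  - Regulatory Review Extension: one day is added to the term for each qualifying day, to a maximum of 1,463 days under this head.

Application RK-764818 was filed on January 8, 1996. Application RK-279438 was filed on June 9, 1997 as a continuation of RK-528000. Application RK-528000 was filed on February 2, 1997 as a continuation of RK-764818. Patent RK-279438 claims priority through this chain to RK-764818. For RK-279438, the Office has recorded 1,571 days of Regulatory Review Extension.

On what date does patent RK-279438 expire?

Earliest priority filing: 8 January 1996.
Base term: 8 January 1996 + 20 years → 8 January 2016.
Regulatory Review Extension: 1571 days claimed exceeds the 1463-day cap, so +1463 days → 10 January 2020.

2020-01-10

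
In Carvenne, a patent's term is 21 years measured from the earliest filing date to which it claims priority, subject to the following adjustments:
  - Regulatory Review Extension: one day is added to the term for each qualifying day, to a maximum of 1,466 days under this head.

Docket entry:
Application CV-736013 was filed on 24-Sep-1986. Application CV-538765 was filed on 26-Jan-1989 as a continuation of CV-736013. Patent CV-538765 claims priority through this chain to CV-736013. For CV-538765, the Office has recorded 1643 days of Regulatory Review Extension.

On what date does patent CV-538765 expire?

September 29, 2011

Earliest priority filing: 24 September 1986.
Base term: 24 September 1986 + 21 years → 24 September 2007.
Regulatory Review Extension: 1643 days claimed exceeds the 1466-day cap, so +1466 days → 29 September 2011.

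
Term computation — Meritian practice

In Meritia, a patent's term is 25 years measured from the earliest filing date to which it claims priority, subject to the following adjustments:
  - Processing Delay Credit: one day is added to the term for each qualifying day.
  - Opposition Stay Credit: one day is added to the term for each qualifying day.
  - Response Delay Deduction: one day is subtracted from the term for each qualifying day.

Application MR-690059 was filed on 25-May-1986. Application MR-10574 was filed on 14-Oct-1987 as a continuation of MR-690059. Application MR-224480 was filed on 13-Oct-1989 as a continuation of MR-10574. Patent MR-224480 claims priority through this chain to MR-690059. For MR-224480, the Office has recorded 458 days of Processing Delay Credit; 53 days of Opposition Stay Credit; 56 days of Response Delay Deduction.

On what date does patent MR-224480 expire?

2012-08-22

Earliest priority filing: 25 May 1986.
Base term: 25 May 1986 + 25 years → 25 May 2011.
Processing Delay Credit: +458 days → 25 August 2012.
Opposition Stay Credit: +53 days → 17 October 2012.
Response Delay Deduction: −56 days → 22 August 2012.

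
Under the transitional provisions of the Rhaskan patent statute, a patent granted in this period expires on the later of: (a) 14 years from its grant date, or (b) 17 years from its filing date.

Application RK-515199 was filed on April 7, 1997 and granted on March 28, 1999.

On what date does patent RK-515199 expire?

(a) grant + 14 years → 28 March 2013.
(b) filing + 17 years → 7 April 2014.
Later of the two: 7 April 2014.

April 7, 2014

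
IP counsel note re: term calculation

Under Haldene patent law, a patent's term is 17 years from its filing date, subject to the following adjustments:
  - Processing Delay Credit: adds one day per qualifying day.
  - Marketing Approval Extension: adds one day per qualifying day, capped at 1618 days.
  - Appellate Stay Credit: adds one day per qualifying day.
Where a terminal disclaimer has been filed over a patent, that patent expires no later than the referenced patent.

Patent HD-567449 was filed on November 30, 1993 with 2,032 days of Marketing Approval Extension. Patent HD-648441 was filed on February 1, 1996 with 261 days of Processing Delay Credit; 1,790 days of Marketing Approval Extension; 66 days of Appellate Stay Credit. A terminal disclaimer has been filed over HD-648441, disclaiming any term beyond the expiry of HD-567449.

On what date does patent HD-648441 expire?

2015-05-06

Natural term of HD-648441:
  Base: filing + 17 years → 1 February 2013.
  Processing Delay Credit: +261 days → 20 October 2013.
  Marketing Approval Extension: 1790 days claimed exceeds the 1618-day cap, so +1618 days → 26 March 2018.
  Appellate Stay Credit: +66 days → 31 May 2018.
Expiry of referenced patent HD-567449:
  Base: filing + 17 years → 30 November 2010.
  Marketing Approval Extension: 2032 days claimed exceeds the 1618-day cap, so +1618 days → 6 May 2015.
Terminal disclaimer: HD-648441 expires on the earlier of 31 May 2018 and 6 May 2015.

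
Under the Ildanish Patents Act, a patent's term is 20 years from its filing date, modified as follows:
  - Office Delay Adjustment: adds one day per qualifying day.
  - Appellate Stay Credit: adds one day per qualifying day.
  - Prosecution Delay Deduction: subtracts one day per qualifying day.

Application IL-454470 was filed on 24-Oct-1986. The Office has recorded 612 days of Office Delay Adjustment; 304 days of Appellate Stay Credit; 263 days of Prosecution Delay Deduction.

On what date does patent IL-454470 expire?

Base term: filing date + 20 years → 24 October 2006.
Office Delay Adjustment: +612 days → 27 June 2008.
Appellate Stay Credit: +304 days → 27 April 2009.
Prosecution Delay Deduction: −263 days → 7 August 2008.

August 7, 2008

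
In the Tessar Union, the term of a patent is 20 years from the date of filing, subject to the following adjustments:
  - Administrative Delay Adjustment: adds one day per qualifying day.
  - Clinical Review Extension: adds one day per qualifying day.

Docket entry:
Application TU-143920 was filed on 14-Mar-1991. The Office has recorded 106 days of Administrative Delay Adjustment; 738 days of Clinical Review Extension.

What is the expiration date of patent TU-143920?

July 5, 2013

Base term: filing date + 20 years → 14 March 2011.
Administrative Delay Adjustment: +106 days → 28 June 2011.
Clinical Review Extension: +738 days → 5 July 2013.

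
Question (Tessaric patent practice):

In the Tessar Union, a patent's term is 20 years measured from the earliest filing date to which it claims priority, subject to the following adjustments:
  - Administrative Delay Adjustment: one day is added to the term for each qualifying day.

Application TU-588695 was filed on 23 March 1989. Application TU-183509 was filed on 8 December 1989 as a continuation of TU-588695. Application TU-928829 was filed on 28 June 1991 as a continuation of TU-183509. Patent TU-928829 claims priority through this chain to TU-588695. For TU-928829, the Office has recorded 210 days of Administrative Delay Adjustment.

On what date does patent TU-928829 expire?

October 19, 2009

Earliest priority filing: 23 March 1989.
Base term: 23 March 1989 + 20 years → 23 March 2009.
Administrative Delay Adjustment: +210 days → 19 October 2009.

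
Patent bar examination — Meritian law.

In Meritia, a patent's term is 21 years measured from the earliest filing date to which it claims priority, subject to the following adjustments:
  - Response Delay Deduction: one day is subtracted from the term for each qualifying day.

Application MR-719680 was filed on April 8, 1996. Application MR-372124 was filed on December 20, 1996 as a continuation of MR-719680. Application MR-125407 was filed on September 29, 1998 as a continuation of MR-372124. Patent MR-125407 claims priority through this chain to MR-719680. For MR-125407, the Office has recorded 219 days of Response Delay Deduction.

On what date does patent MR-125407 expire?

September 1, 2016

Earliest priority filing: 8 April 1996.
Base term: 8 April 1996 + 21 years → 8 April 2017.
Response Delay Deduction: −219 days → 1 September 2016.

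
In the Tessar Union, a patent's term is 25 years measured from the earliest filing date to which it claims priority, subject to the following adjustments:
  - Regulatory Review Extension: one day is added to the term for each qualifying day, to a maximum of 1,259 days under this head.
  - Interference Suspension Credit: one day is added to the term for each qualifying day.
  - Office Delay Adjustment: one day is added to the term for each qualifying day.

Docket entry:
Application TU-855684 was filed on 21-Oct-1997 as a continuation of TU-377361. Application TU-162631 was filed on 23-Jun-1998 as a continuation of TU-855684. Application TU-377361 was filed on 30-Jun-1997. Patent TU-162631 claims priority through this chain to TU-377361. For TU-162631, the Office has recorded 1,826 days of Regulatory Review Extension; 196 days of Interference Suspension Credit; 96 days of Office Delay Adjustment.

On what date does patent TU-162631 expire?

Earliest priority filing: 30 June 1997.
Base term: 30 June 1997 + 25 years → 30 June 2022.
Regulatory Review Extension: 1826 days claimed exceeds the 1259-day cap, so +1259 days → 10 December 2025.
Interference Suspension Credit: +196 days → 24 June 2026.
Office Delay Adjustment: +96 days → 28 September 2026.

September 28, 2026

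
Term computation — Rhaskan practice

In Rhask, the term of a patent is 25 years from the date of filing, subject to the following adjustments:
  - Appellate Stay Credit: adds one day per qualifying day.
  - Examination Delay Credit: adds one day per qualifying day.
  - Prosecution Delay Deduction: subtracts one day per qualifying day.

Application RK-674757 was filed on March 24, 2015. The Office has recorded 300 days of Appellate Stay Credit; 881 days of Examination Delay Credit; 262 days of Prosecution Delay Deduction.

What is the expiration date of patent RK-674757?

2042-09-29

Base term: filing date + 25 years → 24 March 2040.
Appellate Stay Credit: +300 days → 18 January 2041.
Examination Delay Credit: +881 days → 18 June 2043.
Prosecution Delay Deduction: −262 days → 29 September 2042.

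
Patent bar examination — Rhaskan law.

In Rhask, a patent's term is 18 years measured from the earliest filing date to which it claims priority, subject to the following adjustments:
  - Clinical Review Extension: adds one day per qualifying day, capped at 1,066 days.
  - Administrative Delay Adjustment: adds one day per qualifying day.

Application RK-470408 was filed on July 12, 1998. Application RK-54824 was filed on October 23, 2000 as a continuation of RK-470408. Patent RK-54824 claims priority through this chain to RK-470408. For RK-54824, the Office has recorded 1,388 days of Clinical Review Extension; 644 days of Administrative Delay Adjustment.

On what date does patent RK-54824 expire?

Earliest priority filing: 12 July 1998.
Base term: 12 July 1998 + 18 years → 12 July 2016.
Clinical Review Extension: 1388 days claimed exceeds the 1066-day cap, so +1066 days → 13 June 2019.
Administrative Delay Adjustment: +644 days → 18 March 2021.

2021-03-18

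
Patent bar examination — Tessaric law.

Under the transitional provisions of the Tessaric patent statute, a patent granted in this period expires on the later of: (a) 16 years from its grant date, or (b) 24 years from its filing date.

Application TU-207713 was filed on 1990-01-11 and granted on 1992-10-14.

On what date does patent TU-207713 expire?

January 11, 2014

(a) grant + 16 years → 14 October 2008.
(b) filing + 24 years → 11 January 2014.
Later of the two: 11 January 2014.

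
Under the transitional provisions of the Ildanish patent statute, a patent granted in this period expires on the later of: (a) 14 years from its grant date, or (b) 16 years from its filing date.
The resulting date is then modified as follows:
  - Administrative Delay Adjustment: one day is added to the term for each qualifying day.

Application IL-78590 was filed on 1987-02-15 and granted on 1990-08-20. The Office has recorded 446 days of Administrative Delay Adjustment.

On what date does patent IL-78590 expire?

(a) grant + 14 years → 20 August 2004.
(b) filing + 16 years → 15 February 2003.
Later of the two: 20 August 2004.
Administrative Delay Adjustment: +446 days → 9 November 2005.

2005-11-09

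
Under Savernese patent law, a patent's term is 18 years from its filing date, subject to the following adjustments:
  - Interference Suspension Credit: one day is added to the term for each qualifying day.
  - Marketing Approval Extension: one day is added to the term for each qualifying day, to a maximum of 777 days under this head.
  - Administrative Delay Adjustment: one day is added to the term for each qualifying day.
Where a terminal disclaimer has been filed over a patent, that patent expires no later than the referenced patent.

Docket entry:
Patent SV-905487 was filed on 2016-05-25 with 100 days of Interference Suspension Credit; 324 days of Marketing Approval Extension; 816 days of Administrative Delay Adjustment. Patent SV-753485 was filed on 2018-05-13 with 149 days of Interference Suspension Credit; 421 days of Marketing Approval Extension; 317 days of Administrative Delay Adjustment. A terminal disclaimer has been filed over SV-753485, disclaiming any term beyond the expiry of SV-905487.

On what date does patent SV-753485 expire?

October 16, 2037

Natural term of SV-753485:
  Base: filing + 18 years → 13 May 2036.
  Interference Suspension Credit: +149 days → 9 October 2036.
  Marketing Approval Extension: 421 days (within the 777-day cap) → +421 days → 4 December 2037.
  Administrative Delay Adjustment: +317 days → 17 October 2038.
Expiry of referenced patent SV-905487:
  Base: filing + 18 years → 25 May 2034.
  Interference Suspension Credit: +100 days → 2 September 2034.
  Marketing Approval Extension: 324 days (within the 777-day cap) → +324 days → 23 July 2035.
  Administrative Delay Adjustment: +816 days → 16 October 2037.
Terminal disclaimer: SV-753485 expires on the earlier of 17 October 2038 and 16 October 2037.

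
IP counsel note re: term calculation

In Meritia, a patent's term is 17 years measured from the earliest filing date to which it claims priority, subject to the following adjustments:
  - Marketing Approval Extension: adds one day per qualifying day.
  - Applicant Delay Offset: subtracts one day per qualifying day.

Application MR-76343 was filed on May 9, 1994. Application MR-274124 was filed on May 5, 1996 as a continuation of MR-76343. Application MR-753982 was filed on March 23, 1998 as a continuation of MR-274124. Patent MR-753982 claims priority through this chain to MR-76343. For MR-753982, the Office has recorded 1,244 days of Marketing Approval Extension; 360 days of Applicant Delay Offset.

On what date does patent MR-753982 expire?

Earliest priority filing: 9 May 1994.
Base term: 9 May 1994 + 17 years → 9 May 2011.
Marketing Approval Extension: +1244 days → 4 October 2014.
Applicant Delay Offset: −360 days → 9 October 2013.

October 9, 2013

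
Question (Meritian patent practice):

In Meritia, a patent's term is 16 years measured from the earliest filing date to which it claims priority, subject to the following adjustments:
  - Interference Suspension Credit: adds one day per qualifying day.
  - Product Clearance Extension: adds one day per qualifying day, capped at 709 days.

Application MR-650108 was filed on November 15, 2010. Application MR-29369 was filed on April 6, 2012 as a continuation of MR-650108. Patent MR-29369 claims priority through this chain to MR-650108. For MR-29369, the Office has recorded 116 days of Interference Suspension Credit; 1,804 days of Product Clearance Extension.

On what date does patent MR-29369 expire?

2029-02-17

Earliest priority filing: 15 November 2010.
Base term: 15 November 2010 + 16 years → 15 November 2026.
Interference Suspension Credit: +116 days → 11 March 2027.
Product Clearance Extension: 1804 days claimed exceeds the 709-day cap, so +709 days → 17 February 2029.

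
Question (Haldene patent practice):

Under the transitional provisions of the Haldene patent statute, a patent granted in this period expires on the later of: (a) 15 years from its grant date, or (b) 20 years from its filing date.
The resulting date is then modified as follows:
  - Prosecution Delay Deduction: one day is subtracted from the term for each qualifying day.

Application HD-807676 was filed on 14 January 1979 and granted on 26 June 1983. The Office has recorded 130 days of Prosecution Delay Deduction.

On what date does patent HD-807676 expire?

September 6, 1998

(a) grant + 15 years → 26 June 1998.
(b) filing + 20 years → 14 January 1999.
Later of the two: 14 January 1999.
Prosecution Delay Deduction: −130 days → 6 September 1998.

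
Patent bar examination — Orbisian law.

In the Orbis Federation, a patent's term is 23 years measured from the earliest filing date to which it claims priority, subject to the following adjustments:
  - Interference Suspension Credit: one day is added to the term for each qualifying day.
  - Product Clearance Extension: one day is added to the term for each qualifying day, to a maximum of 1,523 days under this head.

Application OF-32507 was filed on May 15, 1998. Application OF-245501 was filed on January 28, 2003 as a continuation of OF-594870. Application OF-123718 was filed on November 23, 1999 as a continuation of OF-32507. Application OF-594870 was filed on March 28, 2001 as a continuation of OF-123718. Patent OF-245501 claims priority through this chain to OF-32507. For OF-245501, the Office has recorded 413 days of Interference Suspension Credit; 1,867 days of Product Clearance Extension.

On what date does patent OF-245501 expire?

Earliest priority filing: 15 May 1998.
Base term: 15 May 1998 + 23 years → 15 May 2021.
Interference Suspension Credit: +413 days → 2 July 2022.
Product Clearance Extension: 1867 days claimed exceeds the 1523-day cap, so +1523 days → 2 September 2026.

2026-09-02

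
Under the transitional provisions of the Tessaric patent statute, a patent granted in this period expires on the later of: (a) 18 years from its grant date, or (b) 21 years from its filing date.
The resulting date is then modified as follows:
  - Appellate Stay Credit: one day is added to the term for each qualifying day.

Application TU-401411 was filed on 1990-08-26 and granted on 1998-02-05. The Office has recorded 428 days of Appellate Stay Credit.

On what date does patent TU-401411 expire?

(a) grant + 18 years → 5 February 2016.
(b) filing + 21 years → 26 August 2011.
Later of the two: 5 February 2016.
Appellate Stay Credit: +428 days → 8 April 2017.

2017-04-08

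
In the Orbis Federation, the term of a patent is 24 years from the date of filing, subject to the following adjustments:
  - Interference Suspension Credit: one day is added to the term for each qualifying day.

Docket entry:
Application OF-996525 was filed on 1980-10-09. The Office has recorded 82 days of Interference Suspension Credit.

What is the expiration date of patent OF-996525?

Base term: filing date + 24 years → 9 October 2004.
Interference Suspension Credit: +82 days → 30 December 2004.

December 30, 2004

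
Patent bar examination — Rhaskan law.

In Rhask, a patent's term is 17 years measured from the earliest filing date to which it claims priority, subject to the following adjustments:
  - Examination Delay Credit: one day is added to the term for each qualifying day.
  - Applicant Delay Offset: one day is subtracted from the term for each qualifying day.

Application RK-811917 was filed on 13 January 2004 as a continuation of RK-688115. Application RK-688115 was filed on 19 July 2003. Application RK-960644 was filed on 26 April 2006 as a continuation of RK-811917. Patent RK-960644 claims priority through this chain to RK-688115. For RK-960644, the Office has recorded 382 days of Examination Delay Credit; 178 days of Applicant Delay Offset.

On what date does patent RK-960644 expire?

2021-02-08

Earliest priority filing: 19 July 2003.
Base term: 19 July 2003 + 17 years → 19 July 2020.
Examination Delay Credit: +382 days → 5 August 2021.
Applicant Delay Offset: −178 days → 8 February 2021.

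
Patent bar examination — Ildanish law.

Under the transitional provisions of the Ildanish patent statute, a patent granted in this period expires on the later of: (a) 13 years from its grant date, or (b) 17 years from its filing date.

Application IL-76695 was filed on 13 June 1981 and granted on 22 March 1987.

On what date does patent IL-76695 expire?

(a) grant + 13 years → 22 March 2000.
(b) filing + 17 years → 13 June 1998.
Later of the two: 22 March 2000.

2000-03-22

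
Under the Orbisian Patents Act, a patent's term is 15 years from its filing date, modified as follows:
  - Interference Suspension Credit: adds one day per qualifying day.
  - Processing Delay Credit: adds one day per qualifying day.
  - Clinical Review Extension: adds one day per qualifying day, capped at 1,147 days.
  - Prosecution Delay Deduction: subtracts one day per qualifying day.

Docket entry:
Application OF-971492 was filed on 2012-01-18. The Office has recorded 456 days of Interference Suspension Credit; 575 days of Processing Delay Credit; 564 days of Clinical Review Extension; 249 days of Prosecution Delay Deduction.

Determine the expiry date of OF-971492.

2030-09-25

Base term: filing date + 15 years → 18 January 2027.
Interference Suspension Credit: +456 days → 18 April 2028.
Processing Delay Credit: +575 days → 14 November 2029.
Clinical Review Extension: 564 days (within the 1147-day cap) → +564 days → 1 June 2031.
Prosecution Delay Deduction: −249 days → 25 September 2030.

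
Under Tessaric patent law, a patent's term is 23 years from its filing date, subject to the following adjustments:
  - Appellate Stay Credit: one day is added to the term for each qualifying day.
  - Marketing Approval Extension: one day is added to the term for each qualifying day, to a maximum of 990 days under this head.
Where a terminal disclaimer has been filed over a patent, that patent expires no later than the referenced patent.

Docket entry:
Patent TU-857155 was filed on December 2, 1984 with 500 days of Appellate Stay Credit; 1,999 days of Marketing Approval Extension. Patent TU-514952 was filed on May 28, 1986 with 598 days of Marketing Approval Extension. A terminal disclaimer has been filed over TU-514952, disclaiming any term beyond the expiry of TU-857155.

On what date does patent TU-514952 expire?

January 16, 2011

Natural term of TU-514952:
  Base: filing + 23 years → 28 May 2009.
  Marketing Approval Extension: 598 days (within the 990-day cap) → +598 days → 16 January 2011.
Expiry of referenced patent TU-857155:
  Base: filing + 23 years → 2 December 2007.
  Appellate Stay Credit: +500 days → 15 April 2009.
  Marketing Approval Extension: 1999 days claimed exceeds the 990-day cap, so +990 days → 31 December 2011.
Terminal disclaimer: TU-514952 expires on the earlier of 16 January 2011 and 31 December 2011.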